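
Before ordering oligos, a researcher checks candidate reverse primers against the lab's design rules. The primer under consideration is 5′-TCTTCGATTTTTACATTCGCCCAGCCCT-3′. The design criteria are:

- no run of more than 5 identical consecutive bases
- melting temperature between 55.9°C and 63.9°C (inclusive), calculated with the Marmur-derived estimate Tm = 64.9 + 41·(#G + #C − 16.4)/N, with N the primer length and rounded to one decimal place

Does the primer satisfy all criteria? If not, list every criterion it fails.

Meets all criteria.

Base counts: A=4, T=11, G=3, C=10 (length 28).
homopolymer run: longest run = 5 ✓
Tm: Tm = 64.9 + 41·(13 − 16.4)/28 = 59.9°C ✓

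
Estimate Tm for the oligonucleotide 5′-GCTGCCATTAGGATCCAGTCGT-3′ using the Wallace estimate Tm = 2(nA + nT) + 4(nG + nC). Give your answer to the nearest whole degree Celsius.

68°C

Base counts: A=4, T=6, G=6, C=6 (length 22).
Tm = 2·(4+6) + 4·(6+6) = 2·10 + 4·12 = 20 + 48 = 68°C.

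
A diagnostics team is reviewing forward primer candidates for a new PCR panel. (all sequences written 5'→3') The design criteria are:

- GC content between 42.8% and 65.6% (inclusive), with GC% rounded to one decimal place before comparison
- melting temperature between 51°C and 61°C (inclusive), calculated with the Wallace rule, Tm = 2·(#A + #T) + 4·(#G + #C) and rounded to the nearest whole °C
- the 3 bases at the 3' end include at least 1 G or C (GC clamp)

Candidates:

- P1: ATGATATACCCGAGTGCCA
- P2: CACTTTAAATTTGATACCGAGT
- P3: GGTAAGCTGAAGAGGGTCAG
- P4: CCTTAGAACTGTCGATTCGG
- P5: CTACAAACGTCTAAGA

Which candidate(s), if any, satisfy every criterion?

P1 (19 nt, A=6 T=4 G=4 C=5): GC 9/19 = 47.4% ✓; Tm = 2·10 + 4·9 = 56°C ✓; 3' end CCA has 2 G/C ✓ — passes.
P2 (22 nt, A=7 T=8 G=3 C=4): GC 7/22 = 31.8%, outside 42.8–65.6% ✗; Tm = 2·15 + 4·7 = 58°C ✓; 3' end AGT has 1 G/C ✓ — fails.
P3 (20 nt, A=6 T=3 G=9 C=2): GC 11/20 = 55.0% ✓; Tm = 2·9 + 4·11 = 62°C, outside 51–61°C ✗; 3' end CAG has 2 G/C ✓ — fails.
P4 (20 nt, A=4 T=6 G=5 C=5): GC 10/20 = 50.0% ✓; Tm = 2·10 + 4·10 = 60°C ✓; 3' end CGG has 3 G/C ✓ — passes.
P5 (16 nt, A=7 T=3 G=2 C=4): GC 6/16 = 37.5%, outside 42.8–65.6% ✗; Tm = 2·10 + 4·6 = 44°C, outside 51–61°C ✗; 3' end AGA has 1 G/C ✓ — fails.

P1 and P4.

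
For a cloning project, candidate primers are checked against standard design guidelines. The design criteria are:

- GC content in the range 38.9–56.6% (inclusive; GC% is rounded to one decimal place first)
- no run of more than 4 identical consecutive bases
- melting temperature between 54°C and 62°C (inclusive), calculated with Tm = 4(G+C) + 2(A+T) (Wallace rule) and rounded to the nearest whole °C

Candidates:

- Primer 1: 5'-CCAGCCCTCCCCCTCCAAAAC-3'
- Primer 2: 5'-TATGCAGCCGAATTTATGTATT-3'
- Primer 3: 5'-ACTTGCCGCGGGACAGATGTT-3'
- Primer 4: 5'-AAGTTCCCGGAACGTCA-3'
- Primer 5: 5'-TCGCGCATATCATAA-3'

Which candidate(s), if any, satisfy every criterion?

None of the candidates satisfy all criteria.

Primer 1 (21 nt, A=5 T=2 G=1 C=13): GC 14/21 = 66.7%, outside 38.9–56.6% ✗; longest run = 5, exceeds 4 ✗; Tm = 2·7 + 4·14 = 70°C, outside 54–62°C ✗ — fails.
Primer 2 (22 nt, A=6 T=9 G=4 C=3): GC 7/22 = 31.8%, outside 38.9–56.6% ✗; longest run = 3 ✓; Tm = 2·15 + 4·7 = 58°C ✓ — fails.
Primer 3 (21 nt, A=4 T=5 G=7 C=5): GC 12/21 = 57.1%, outside 38.9–56.6% ✗; longest run = 3 ✓; Tm = 2·9 + 4·12 = 66°C, outside 54–62°C ✗ — fails.
Primer 4 (17 nt, A=5 T=3 G=4 C=5): GC 9/17 = 52.9% ✓; longest run = 3 ✓; Tm = 2·8 + 4·9 = 52°C, outside 54–62°C ✗ — fails.
Primer 5 (15 nt, A=5 T=4 G=2 C=4): GC 6/15 = 40.0% ✓; longest run = 2 ✓; Tm = 2·9 + 4·6 = 42°C, outside 54–62°C ✗ — fails.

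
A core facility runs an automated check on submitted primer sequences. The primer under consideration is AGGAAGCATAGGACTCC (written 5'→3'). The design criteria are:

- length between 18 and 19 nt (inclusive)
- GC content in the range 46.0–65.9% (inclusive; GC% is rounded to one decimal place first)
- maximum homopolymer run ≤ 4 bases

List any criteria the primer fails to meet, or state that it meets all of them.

Fails: length.

Base counts: A=6, T=2, G=5, C=4 (length 17).
length: length 17, outside 18–19 ✗
GC content: GC 9/17 = 52.9% ✓
homopolymer run: longest run = 2 ✓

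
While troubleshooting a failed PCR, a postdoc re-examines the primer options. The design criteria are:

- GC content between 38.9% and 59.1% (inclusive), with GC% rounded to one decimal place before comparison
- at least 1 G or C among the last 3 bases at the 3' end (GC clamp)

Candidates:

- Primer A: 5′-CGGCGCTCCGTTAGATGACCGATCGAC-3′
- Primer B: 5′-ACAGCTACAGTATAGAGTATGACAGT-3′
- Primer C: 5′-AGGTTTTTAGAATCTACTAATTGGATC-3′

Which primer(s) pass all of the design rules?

None of the candidates satisfy all criteria.

Primer A (27 nt, A=5 T=5 G=8 C=9): GC 17/27 = 63.0%, outside 38.9–59.1% ✗; 3' end GAC has 2 G/C ✓ — fails.
Primer B (26 nt, A=10 T=6 G=6 C=4): GC 10/26 = 38.5%, outside 38.9–59.1% ✗; 3' end AGT has 1 G/C ✓ — fails.
Primer C (27 nt, A=8 T=11 G=5 C=3): GC 8/27 = 29.6%, outside 38.9–59.1% ✗; 3' end ATC has 1 G/C ✓ — fails.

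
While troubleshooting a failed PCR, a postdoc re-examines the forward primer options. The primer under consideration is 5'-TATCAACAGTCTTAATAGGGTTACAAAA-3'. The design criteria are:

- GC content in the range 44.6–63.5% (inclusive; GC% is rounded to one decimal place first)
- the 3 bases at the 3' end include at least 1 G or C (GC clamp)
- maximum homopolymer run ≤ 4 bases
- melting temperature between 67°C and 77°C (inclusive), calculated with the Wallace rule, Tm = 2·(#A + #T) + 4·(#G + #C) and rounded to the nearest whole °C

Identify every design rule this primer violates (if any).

Base counts: A=12, T=8, G=4, C=4 (length 28).
GC content: GC 8/28 = 28.6%, outside 44.6–63.5% ✗
GC clamp: 3' end AAA has 0 G/C, need ≥1 ✗
homopolymer run: longest run = 4 ✓
Tm: Tm = 2·20 + 4·8 = 72°C ✓

Fails: GC content, GC clamp.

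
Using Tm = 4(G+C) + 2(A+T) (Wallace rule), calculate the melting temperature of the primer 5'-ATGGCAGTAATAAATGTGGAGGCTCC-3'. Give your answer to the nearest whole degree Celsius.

Base counts: A=8, T=6, G=8, C=4 (length 26).
Tm = 2·(8+6) + 4·(8+4) = 2·14 + 4·12 = 28 + 48 = 76°C.

76°C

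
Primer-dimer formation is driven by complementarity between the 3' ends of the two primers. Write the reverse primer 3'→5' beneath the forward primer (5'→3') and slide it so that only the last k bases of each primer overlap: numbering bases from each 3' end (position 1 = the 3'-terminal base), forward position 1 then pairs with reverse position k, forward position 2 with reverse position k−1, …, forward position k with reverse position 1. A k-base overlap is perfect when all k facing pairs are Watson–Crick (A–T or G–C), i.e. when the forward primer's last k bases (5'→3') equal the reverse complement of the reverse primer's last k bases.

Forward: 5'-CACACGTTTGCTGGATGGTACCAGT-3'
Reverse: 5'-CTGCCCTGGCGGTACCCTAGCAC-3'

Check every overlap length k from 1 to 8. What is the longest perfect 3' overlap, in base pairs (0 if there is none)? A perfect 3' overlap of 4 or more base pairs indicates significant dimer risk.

Last 8 bases (5'→3') — forward …GTACCAGT, reverse …CCTAGCAC.
Reverse complement of the reverse primer's last 8 bases: GTGCTAGG; its first k bases are the reverse complement of the reverse primer's last k bases, so a perfect k-base overlap needs the forward primer's last k bases to equal them.
Comparing (forward last k vs required): k=1: T vs G ✗; k=2: GT vs GT ✓; k=3: AGT vs GTG ✗; k=4: CAGT vs GTGC ✗; k=5: CCAGT vs GTGCT ✗; k=6: ACCAGT vs GTGCTA ✗; k=7: TACCAGT vs GTGCTAG ✗; k=8: GTACCAGT vs GTGCTAGG ✗.
Only k = 2 is perfect, so the longest perfect 3' overlap is 2.

Longest perfect overlap: 2 complementary base pairs; below the dimer-risk threshold (threshold 4).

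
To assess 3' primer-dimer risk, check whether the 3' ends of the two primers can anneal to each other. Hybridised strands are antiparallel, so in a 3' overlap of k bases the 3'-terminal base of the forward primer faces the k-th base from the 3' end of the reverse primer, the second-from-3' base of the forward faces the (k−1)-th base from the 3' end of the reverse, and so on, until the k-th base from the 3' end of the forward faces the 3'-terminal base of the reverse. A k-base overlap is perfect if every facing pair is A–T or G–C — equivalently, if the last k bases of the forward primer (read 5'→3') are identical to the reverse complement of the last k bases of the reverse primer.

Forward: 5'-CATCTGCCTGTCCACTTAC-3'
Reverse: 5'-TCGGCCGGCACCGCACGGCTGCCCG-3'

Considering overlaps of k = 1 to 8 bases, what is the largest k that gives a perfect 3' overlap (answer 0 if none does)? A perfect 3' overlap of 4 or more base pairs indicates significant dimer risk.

Longest perfect overlap: 1 complementary base pair; below the dimer-risk threshold (threshold 4).

Last 8 bases (5'→3') — forward …CCACTTAC, reverse …GCTGCCCG.
Reverse complement of the reverse primer's last 8 bases: CGGGCAGC; its first k bases are the reverse complement of the reverse primer's last k bases, so a perfect k-base overlap needs the forward primer's last k bases to equal them.
Comparing (forward last k vs required): k=1: C vs C ✓; k=2: AC vs CG ✗; k=3: TAC vs CGG ✗; k=4: TTAC vs CGGG ✗; k=5: CTTAC vs CGGGC ✗; k=6: ACTTAC vs CGGGCA ✗; k=7: CACTTAC vs CGGGCAG ✗; k=8: CCACTTAC vs CGGGCAGC ✗.
Only k = 1 is perfect, so the longest perfect 3' overlap is 1.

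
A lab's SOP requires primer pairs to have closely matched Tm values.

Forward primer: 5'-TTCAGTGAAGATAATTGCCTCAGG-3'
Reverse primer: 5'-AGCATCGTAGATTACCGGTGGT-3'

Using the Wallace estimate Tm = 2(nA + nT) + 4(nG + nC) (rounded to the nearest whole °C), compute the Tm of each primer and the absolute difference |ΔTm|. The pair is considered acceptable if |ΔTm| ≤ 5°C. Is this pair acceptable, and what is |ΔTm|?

|ΔTm| = 2°C; the pair is acceptable.

Forward: A=7 T=7 G=6 C=4 → Tm = 2·14 + 4·10 = 68°C.
Reverse: A=5 T=6 G=7 C=4 → Tm = 2·11 + 4·11 = 66°C.
|ΔTm| = |68 − 66| = 2°C, ≤ 5°C.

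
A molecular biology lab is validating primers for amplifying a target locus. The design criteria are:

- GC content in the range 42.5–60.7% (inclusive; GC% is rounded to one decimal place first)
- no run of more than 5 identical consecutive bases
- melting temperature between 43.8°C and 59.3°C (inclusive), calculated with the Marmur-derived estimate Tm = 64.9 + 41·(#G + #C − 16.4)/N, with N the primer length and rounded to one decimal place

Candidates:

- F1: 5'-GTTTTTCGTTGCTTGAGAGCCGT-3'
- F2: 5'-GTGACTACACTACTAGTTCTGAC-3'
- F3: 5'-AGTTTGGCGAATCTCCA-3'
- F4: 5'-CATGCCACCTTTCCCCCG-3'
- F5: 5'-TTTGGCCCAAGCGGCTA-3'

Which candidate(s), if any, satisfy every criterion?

F1, F2, F3 and F5.

F1 (23 nt, A=2 T=10 G=7 C=4): GC 11/23 = 47.8% ✓; longest run = 5 ✓; Tm = 64.9 + 41·(11 − 16.4)/23 = 55.3°C ✓ — passes.
F2 (23 nt, A=6 T=7 G=4 C=6): GC 10/23 = 43.5% ✓; longest run = 2 ✓; Tm = 64.9 + 41·(10 − 16.4)/23 = 53.5°C ✓ — passes.
F3 (17 nt, A=4 T=5 G=4 C=4): GC 8/17 = 47.1% ✓; longest run = 3 ✓; Tm = 64.9 + 41·(8 − 16.4)/17 = 44.6°C ✓ — passes.
F4 (18 nt, A=2 T=4 G=2 C=10): GC 12/18 = 66.7%, outside 42.5–60.7% ✗; longest run = 5 ✓; Tm = 64.9 + 41·(12 − 16.4)/18 = 54.9°C ✓ — fails.
F5 (17 nt, A=3 T=4 G=5 C=5): GC 10/17 = 58.8% ✓; longest run = 3 ✓; Tm = 64.9 + 41·(10 − 16.4)/17 = 49.5°C ✓ — passes.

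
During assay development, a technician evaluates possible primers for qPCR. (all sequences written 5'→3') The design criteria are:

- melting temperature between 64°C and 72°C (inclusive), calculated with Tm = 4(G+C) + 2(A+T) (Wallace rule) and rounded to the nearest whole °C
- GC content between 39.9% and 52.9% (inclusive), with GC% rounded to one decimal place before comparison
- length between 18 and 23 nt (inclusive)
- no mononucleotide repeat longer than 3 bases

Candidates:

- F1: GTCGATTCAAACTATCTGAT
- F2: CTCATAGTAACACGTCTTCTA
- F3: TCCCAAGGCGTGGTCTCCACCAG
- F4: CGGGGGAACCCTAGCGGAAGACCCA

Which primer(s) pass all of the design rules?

None of the candidates satisfy all criteria.

F1 (20 nt, A=6 T=7 G=3 C=4): Tm = 2·13 + 4·7 = 54°C, outside 64–72°C ✗; GC 7/20 = 35.0%, outside 39.9–52.9% ✗; length 20 ✓; longest run = 3 ✓ — fails.
F2 (21 nt, A=6 T=7 G=2 C=6): Tm = 2·13 + 4·8 = 58°C, outside 64–72°C ✗; GC 8/21 = 38.1%, outside 39.9–52.9% ✗; length 21 ✓; longest run = 2 ✓ — fails.
F3 (23 nt, A=4 T=4 G=6 C=9): Tm = 2·8 + 4·15 = 76°C, outside 64–72°C ✗; GC 15/23 = 65.2%, outside 39.9–52.9% ✗; length 23 ✓; longest run = 3 ✓ — fails.
F4 (25 nt, A=7 T=1 G=9 C=8): Tm = 2·8 + 4·17 = 84°C, outside 64–72°C ✗; GC 17/25 = 68.0%, outside 39.9–52.9% ✗; length 25, outside 18–23 ✗; longest run = 5, exceeds 3 ✗ — fails.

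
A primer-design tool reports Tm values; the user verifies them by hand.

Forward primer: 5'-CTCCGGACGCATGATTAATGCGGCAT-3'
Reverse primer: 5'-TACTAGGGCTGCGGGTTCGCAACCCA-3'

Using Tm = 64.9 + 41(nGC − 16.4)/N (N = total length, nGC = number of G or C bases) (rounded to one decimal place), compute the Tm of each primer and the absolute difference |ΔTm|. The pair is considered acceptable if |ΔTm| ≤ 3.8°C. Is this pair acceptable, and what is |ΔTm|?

|ΔTm| = 3.2°C; the pair is acceptable.

Forward: G+C = 14, N = 26 → Tm = 64.9 + 41·(14 − 16.4)/26 = 61.1°C.
Reverse: G+C = 16, N = 26 → Tm = 64.9 + 41·(16 − 16.4)/26 = 64.3°C.
|ΔTm| = |61.1 − 64.3| = 3.2°C, ≤ 3.8°C.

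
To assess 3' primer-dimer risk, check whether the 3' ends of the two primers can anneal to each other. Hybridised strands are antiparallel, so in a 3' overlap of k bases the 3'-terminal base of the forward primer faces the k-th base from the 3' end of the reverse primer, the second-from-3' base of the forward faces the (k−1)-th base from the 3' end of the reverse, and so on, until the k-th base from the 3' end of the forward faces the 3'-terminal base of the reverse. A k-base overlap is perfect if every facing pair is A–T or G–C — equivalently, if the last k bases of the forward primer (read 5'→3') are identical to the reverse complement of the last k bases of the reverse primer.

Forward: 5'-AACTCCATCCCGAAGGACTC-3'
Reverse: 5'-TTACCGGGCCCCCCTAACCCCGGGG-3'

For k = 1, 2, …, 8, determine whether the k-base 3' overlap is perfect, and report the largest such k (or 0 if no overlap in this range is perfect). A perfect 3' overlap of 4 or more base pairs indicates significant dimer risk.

Longest perfect overlap: 1 complementary base pair; below the dimer-risk threshold (threshold 4).

Last 8 bases (5'→3') — forward …AAGGACTC, reverse …CCCCGGGG.
Reverse complement of the reverse primer's last 8 bases: CCCCGGGG; its first k bases are the reverse complement of the reverse primer's last k bases, so a perfect k-base overlap needs the forward primer's last k bases to equal them.
Comparing (forward last k vs required): k=1: C vs C ✓; k=2: TC vs CC ✗; k=3: CTC vs CCC ✗; k=4: ACTC vs CCCC ✗; k=5: GACTC vs CCCCG ✗; k=6: GGACTC vs CCCCGG ✗; k=7: AGGACTC vs CCCCGGG ✗; k=8: AAGGACTC vs CCCCGGGG ✗.
Only k = 1 is perfect, so the longest perfect 3' overlap is 1.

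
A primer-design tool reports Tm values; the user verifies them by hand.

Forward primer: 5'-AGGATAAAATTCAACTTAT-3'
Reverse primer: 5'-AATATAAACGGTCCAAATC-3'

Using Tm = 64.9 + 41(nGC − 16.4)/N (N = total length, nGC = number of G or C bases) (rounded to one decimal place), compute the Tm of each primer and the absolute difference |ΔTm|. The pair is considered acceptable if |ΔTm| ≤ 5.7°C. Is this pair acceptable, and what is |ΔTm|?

|ΔTm| = 4.4°C; the pair is acceptable.

Forward: G+C = 4, N = 19 → Tm = 64.9 + 41·(4 − 16.4)/19 = 38.1°C.
Reverse: G+C = 6, N = 19 → Tm = 64.9 + 41·(6 − 16.4)/19 = 42.5°C.
|ΔTm| = |38.1 − 42.5| = 4.4°C, ≤ 5.7°C.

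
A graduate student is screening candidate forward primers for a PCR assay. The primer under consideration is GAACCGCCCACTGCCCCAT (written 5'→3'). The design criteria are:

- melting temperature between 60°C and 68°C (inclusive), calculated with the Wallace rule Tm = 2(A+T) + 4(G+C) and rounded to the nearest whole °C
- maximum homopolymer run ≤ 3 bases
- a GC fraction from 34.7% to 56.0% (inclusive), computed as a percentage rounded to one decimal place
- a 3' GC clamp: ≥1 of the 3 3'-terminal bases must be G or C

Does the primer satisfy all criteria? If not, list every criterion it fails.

Base counts: A=4, T=2, G=3, C=10 (length 19).
Tm: Tm = 2·6 + 4·13 = 64°C ✓
homopolymer run: longest run = 4, exceeds 3 ✗
GC content: GC 13/19 = 68.4%, outside 34.7–56.0% ✗
GC clamp: 3' end CAT has 1 G/C ✓

Fails: homopolymer run, GC content.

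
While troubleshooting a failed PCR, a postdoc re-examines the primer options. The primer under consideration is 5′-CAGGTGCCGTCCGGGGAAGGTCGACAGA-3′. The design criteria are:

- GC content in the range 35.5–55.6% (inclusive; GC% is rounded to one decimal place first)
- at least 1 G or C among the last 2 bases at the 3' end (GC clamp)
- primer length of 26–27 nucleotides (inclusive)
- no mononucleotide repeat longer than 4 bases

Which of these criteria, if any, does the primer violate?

Fails: GC content, length.

Base counts: A=6, T=3, G=12, C=7 (length 28).
GC content: GC 19/28 = 67.9%, outside 35.5–55.6% ✗
GC clamp: 3' end GA has 1 G/C ✓
length: length 28, outside 26–27 ✗
homopolymer run: longest run = 4 ✓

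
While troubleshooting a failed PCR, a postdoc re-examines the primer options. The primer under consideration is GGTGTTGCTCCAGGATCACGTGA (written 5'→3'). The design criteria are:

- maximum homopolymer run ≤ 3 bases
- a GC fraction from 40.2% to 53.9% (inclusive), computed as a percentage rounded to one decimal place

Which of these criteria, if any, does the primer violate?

Fails: GC content.

Base counts: A=4, T=6, G=8, C=5 (length 23).
homopolymer run: longest run = 2 ✓
GC content: GC 13/23 = 56.5%, outside 40.2–53.9% ✗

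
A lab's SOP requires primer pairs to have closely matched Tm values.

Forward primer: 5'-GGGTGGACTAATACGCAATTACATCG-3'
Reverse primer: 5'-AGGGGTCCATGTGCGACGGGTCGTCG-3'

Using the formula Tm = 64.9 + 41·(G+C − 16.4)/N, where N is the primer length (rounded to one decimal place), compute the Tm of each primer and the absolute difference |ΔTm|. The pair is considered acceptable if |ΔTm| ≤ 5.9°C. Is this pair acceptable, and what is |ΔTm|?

|ΔTm| = 9.4°C; the pair is not acceptable.

Forward: G+C = 12, N = 26 → Tm = 64.9 + 41·(12 − 16.4)/26 = 58.0°C.
Reverse: G+C = 18, N = 26 → Tm = 64.9 + 41·(18 − 16.4)/26 = 67.4°C.
|ΔTm| = |58.0 − 67.4| = 9.4°C, > 5.9°C.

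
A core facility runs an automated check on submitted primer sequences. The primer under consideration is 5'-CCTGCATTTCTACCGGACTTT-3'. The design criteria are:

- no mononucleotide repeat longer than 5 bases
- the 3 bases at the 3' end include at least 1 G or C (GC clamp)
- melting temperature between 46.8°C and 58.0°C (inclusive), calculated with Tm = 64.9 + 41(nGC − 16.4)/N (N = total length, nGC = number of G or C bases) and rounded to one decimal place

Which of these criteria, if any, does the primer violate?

Fails: GC clamp.

Base counts: A=3, T=8, G=3, C=7 (length 21).
homopolymer run: longest run = 3 ✓
GC clamp: 3' end TTT has 0 G/C, need ≥1 ✗
Tm: Tm = 64.9 + 41·(10 − 16.4)/21 = 52.4°C ✓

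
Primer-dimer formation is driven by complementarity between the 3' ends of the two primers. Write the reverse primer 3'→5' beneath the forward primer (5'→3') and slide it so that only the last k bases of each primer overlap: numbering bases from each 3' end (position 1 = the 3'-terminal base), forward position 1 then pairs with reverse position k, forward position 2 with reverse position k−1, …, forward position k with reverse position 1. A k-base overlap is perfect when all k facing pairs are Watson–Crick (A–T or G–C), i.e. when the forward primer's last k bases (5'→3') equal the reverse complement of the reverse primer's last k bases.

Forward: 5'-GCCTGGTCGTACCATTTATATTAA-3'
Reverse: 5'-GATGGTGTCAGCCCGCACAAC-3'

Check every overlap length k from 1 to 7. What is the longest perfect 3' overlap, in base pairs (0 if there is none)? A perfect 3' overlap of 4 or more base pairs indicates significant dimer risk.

Longest perfect overlap: 0 complementary base pairs; below the dimer-risk threshold (threshold 4).

Last 7 bases (5'→3') — forward …ATATTAA, reverse …GCACAAC.
Reverse complement of the reverse primer's last 7 bases: GTTGTGC; its first k bases are the reverse complement of the reverse primer's last k bases, so a perfect k-base overlap needs the forward primer's last k bases to equal them.
Comparing (forward last k vs required): k=1: A vs G ✗; k=2: AA vs GT ✗; k=3: TAA vs GTT ✗; k=4: TTAA vs GTTG ✗; k=5: ATTAA vs GTTGT ✗; k=6: TATTAA vs GTTGTG ✗; k=7: ATATTAA vs GTTGTGC ✗.
No overlap length from 1 to 7 is perfect, so the longest perfect 3' overlap is 0.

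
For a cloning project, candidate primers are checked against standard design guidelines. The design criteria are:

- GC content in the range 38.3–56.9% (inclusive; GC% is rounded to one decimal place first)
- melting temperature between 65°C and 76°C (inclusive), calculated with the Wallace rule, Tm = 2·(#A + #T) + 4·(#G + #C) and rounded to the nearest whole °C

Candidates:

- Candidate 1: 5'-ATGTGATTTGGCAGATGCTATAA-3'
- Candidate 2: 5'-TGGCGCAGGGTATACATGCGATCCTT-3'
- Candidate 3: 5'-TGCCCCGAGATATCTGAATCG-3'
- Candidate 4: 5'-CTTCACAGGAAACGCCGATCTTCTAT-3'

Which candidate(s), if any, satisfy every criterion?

Candidate 1 (23 nt, A=7 T=8 G=6 C=2): GC 8/23 = 34.8%, outside 38.3–56.9% ✗; Tm = 2·15 + 4·8 = 62°C, outside 65–76°C ✗ — fails.
Candidate 2 (26 nt, A=5 T=7 G=8 C=6): GC 14/26 = 53.8% ✓; Tm = 2·12 + 4·14 = 80°C, outside 65–76°C ✗ — fails.
Candidate 3 (21 nt, A=5 T=5 G=5 C=6): GC 11/21 = 52.4% ✓; Tm = 2·10 + 4·11 = 64°C, outside 65–76°C ✗ — fails.
Candidate 4 (26 nt, A=7 T=7 G=4 C=8): GC 12/26 = 46.2% ✓; Tm = 2·14 + 4·12 = 76°C ✓ — passes.

Candidate 4 only.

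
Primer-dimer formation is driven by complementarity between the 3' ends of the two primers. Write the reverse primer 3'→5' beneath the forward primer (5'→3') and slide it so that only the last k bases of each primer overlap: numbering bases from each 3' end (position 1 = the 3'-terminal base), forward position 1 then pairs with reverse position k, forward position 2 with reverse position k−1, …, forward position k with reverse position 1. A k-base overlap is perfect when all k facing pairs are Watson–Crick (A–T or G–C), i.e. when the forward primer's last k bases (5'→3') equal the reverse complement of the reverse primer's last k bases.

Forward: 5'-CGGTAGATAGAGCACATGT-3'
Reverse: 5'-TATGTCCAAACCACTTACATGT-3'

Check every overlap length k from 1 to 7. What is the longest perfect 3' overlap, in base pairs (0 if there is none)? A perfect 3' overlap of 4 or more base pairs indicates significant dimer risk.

Last 7 bases (5'→3') — forward …CACATGT, reverse …TACATGT.
Reverse complement of the reverse primer's last 7 bases: ACATGTA; its first k bases are the reverse complement of the reverse primer's last k bases, so a perfect k-base overlap needs the forward primer's last k bases to equal them.
Comparing (forward last k vs required): k=1: T vs A ✗; k=2: GT vs AC ✗; k=3: TGT vs ACA ✗; k=4: ATGT vs ACAT ✗; k=5: CATGT vs ACATG ✗; k=6: ACATGT vs ACATGT ✓; k=7: CACATGT vs ACATGTA ✗.
Only k = 6 is perfect, so the longest perfect 3' overlap is 6.

Longest perfect overlap: 6 complementary base pairs; significant dimer risk (threshold 4).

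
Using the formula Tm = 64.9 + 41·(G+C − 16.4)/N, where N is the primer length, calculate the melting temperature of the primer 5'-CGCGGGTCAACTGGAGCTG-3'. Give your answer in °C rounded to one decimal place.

57.6°C

Base counts: A=3, T=3, G=8, C=5; G+C = 13, N = 19.
Tm = 64.9 + 41·(13 − 16.4)/19 = 64.9 + -139.40/19 = 57.6°C.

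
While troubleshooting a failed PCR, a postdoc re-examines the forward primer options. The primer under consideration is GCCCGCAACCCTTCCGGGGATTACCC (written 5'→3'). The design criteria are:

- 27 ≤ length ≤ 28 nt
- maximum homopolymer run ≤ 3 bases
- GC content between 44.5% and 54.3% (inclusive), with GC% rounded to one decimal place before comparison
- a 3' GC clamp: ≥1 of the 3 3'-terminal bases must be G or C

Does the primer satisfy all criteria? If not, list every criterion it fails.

Base counts: A=4, T=4, G=6, C=12 (length 26).
length: length 26, outside 27–28 ✗
homopolymer run: longest run = 4, exceeds 3 ✗
GC content: GC 18/26 = 69.2%, outside 44.5–54.3% ✗
GC clamp: 3' end CCC has 3 G/C ✓

Fails: length, homopolymer run, GC content.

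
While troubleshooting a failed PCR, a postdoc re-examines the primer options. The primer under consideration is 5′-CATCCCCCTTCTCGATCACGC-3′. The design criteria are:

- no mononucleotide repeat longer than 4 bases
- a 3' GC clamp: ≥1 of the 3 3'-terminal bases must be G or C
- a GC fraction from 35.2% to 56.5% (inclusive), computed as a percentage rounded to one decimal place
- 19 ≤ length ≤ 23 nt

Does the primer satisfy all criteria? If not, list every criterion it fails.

Base counts: A=3, T=5, G=2, C=11 (length 21).
homopolymer run: longest run = 5, exceeds 4 ✗
GC clamp: 3' end CGC has 3 G/C ✓
GC content: GC 13/21 = 61.9%, outside 35.2–56.5% ✗
length: length 21 ✓

Fails: homopolymer run, GC content.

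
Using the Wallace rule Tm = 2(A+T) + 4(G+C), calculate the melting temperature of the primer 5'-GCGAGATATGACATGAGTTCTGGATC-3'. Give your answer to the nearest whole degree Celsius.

76°C

Base counts: A=7, T=7, G=8, C=4 (length 26).
Tm = 2·(7+7) + 4·(8+4) = 2·14 + 4·12 = 28 + 48 = 76°C.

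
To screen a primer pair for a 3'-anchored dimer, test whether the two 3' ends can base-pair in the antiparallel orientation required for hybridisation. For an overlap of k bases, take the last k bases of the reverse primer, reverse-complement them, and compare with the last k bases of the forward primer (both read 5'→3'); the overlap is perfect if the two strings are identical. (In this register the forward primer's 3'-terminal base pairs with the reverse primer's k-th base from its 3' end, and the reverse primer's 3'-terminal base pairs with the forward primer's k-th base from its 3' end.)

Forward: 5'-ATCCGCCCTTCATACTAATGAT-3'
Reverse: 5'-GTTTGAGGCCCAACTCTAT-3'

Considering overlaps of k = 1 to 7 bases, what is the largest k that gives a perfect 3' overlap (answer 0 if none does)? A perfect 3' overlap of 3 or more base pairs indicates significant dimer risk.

Last 7 bases (5'→3') — forward …TAATGAT, reverse …ACTCTAT.
Reverse complement of the reverse primer's last 7 bases: ATAGAGT; its first k bases are the reverse complement of the reverse primer's last k bases, so a perfect k-base overlap needs the forward primer's last k bases to equal them.
Comparing (forward last k vs required): k=1: T vs A ✗; k=2: AT vs AT ✓; k=3: GAT vs ATA ✗; k=4: TGAT vs ATAG ✗; k=5: ATGAT vs ATAGA ✗; k=6: AATGAT vs ATAGAG ✗; k=7: TAATGAT vs ATAGAGT ✗.
Only k = 2 is perfect, so the longest perfect 3' overlap is 2.

Longest perfect overlap: 2 complementary base pairs; below the dimer-risk threshold (threshold 3).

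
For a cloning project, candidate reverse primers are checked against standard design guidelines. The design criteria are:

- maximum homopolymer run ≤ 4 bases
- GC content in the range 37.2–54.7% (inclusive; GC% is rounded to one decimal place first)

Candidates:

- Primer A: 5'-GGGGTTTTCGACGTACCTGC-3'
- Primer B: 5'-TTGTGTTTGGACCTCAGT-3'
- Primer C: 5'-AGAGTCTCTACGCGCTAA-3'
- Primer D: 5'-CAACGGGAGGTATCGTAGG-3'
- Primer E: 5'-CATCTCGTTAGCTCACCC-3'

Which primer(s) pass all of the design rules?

Primer A (20 nt, A=2 T=6 G=7 C=5): longest run = 4 ✓; GC 12/20 = 60.0%, outside 37.2–54.7% ✗ — fails.
Primer B (18 nt, A=2 T=8 G=5 C=3): longest run = 3 ✓; GC 8/18 = 44.4% ✓ — passes.
Primer C (18 nt, A=5 T=4 G=4 C=5): longest run = 2 ✓; GC 9/18 = 50.0% ✓ — passes.
Primer D (19 nt, A=5 T=3 G=8 C=3): longest run = 3 ✓; GC 11/19 = 57.9%, outside 37.2–54.7% ✗ — fails.
Primer E (18 nt, A=3 T=5 G=2 C=8): longest run = 3 ✓; GC 10/18 = 55.6%, outside 37.2–54.7% ✗ — fails.

Primer B and Primer C.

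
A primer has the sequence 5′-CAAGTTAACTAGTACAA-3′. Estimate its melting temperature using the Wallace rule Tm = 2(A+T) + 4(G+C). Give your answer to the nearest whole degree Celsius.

Base counts: A=8, T=4, G=2, C=3 (length 17).
Tm = 2·(8+4) + 4·(2+3) = 2·12 + 4·5 = 24 + 20 = 44°C.

44°C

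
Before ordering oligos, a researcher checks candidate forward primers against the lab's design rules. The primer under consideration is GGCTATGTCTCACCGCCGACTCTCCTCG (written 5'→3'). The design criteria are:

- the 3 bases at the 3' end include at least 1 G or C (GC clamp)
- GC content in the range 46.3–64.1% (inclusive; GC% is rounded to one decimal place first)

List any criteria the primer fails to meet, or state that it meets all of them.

Fails: GC content.

Base counts: A=3, T=7, G=6, C=12 (length 28).
GC clamp: 3' end TCG has 2 G/C ✓
GC content: GC 18/28 = 64.3%, outside 46.3–64.1% ✗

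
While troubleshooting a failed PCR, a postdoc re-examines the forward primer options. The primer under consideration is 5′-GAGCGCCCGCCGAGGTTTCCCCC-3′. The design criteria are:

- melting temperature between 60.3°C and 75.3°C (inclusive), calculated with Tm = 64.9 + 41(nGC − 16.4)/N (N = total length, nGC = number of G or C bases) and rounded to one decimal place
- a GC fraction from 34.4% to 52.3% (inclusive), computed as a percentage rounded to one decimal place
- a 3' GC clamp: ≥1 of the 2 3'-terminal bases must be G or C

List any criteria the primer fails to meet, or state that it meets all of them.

Base counts: A=2, T=3, G=7, C=11 (length 23).
Tm: Tm = 64.9 + 41·(18 − 16.4)/23 = 67.8°C ✓
GC content: GC 18/23 = 78.3%, outside 34.4–52.3% ✗
GC clamp: 3' end CC has 2 G/C ✓

Fails: GC content.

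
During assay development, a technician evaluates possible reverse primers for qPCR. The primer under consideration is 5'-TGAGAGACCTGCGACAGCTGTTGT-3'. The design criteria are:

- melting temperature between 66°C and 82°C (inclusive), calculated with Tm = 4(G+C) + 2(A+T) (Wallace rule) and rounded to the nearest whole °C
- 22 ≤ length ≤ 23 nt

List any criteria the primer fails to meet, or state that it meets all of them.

Fails: length.

Base counts: A=5, T=6, G=8, C=5 (length 24).
Tm: Tm = 2·11 + 4·13 = 74°C ✓
length: length 24, outside 22–23 ✗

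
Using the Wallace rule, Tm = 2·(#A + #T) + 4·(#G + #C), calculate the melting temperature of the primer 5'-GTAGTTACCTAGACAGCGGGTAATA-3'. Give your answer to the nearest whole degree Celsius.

72°C

Base counts: A=8, T=6, G=7, C=4 (length 25).
Tm = 2·(8+6) + 4·(7+4) = 2·14 + 4·11 = 28 + 44 = 72°C.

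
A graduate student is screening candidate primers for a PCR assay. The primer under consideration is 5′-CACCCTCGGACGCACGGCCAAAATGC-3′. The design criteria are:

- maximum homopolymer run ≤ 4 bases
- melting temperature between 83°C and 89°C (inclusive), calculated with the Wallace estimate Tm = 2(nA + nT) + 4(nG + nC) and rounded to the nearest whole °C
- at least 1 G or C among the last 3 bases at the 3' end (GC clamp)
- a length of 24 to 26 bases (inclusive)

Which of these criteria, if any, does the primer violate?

Base counts: A=7, T=2, G=6, C=11 (length 26).
homopolymer run: longest run = 4 ✓
Tm: Tm = 2·9 + 4·17 = 86°C ✓
GC clamp: 3' end TGC has 2 G/C ✓
length: length 26 ✓

Meets all criteria.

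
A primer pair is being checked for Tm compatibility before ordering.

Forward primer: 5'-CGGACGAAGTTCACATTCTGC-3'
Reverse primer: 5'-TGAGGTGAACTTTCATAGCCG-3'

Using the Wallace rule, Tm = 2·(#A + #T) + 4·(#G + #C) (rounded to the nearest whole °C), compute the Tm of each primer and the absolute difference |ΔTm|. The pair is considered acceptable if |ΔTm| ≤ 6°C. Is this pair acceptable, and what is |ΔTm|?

Forward: A=5 T=5 G=5 C=6 → Tm = 2·10 + 4·11 = 64°C.
Reverse: A=5 T=6 G=6 C=4 → Tm = 2·11 + 4·10 = 62°C.
|ΔTm| = |64 − 62| = 2°C, ≤ 6°C.

|ΔTm| = 2°C; the pair is acceptable.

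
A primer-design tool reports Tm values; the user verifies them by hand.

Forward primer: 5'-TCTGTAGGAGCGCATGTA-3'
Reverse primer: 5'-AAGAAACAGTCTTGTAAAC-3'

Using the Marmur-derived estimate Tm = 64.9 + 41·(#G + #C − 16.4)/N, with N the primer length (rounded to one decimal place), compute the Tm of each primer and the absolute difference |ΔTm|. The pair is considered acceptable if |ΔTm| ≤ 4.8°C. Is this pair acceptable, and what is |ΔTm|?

Forward: G+C = 9, N = 18 → Tm = 64.9 + 41·(9 − 16.4)/18 = 48.0°C.
Reverse: G+C = 6, N = 19 → Tm = 64.9 + 41·(6 − 16.4)/19 = 42.5°C.
|ΔTm| = |48.0 − 42.5| = 5.5°C, > 4.8°C.

|ΔTm| = 5.5°C; the pair is not acceptable.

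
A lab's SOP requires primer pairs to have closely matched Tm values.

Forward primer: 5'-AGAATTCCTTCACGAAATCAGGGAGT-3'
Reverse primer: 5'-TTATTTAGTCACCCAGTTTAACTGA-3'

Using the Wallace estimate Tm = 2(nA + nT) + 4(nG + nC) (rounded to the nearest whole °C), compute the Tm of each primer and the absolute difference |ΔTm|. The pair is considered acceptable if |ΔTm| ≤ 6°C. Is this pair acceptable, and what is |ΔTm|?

Forward: A=9 T=6 G=6 C=5 → Tm = 2·15 + 4·11 = 74°C.
Reverse: A=7 T=10 G=3 C=5 → Tm = 2·17 + 4·8 = 66°C.
|ΔTm| = |74 − 66| = 8°C, > 6°C.

|ΔTm| = 8°C; the pair is not acceptable.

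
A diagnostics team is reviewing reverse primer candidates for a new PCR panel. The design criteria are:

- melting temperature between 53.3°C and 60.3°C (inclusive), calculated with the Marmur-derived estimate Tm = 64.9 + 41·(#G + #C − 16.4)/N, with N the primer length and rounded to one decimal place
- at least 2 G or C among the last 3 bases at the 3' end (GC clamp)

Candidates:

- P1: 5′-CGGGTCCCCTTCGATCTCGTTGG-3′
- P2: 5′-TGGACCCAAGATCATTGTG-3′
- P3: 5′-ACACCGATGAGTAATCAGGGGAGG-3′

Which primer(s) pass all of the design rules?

P3 only.

P1 (23 nt, A=1 T=7 G=7 C=8): Tm = 64.9 + 41·(15 − 16.4)/23 = 62.4°C, outside 53.3–60.3°C ✗; 3' end TGG has 2 G/C ✓ — fails.
P2 (19 nt, A=5 T=5 G=5 C=4): Tm = 64.9 + 41·(9 − 16.4)/19 = 48.9°C, outside 53.3–60.3°C ✗; 3' end GTG has 2 G/C ✓ — fails.
P3 (24 nt, A=8 T=3 G=9 C=4): Tm = 64.9 + 41·(13 − 16.4)/24 = 59.1°C ✓; 3' end AGG has 2 G/C ✓ — passes.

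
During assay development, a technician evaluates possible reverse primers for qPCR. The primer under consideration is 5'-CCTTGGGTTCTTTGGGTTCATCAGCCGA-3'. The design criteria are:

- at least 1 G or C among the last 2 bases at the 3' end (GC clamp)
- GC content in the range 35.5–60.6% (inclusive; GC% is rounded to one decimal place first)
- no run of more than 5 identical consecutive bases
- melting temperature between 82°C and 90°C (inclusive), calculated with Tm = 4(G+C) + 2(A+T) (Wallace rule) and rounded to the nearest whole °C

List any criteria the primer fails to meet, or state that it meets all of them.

Base counts: A=3, T=10, G=8, C=7 (length 28).
GC clamp: 3' end GA has 1 G/C ✓
GC content: GC 15/28 = 53.6% ✓
homopolymer run: longest run = 3 ✓
Tm: Tm = 2·13 + 4·15 = 86°C ✓

Meets all criteria.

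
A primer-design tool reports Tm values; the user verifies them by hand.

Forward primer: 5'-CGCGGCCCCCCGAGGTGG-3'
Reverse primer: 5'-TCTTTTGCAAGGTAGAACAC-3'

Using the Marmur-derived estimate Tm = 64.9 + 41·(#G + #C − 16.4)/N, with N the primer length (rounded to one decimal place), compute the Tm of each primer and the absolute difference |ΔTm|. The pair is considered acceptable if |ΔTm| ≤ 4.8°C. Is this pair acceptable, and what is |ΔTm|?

|ΔTm| = 16.3°C; the pair is not acceptable.

Forward: G+C = 16, N = 18 → Tm = 64.9 + 41·(16 − 16.4)/18 = 64.0°C.
Reverse: G+C = 8, N = 20 → Tm = 64.9 + 41·(8 − 16.4)/20 = 47.7°C.
|ΔTm| = |64.0 − 47.7| = 16.3°C, > 4.8°C.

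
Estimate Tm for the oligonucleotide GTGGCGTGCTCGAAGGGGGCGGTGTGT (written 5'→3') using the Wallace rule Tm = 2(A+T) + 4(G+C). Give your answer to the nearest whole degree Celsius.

92°C

Base counts: A=2, T=6, G=15, C=4 (length 27).
Tm = 2·(2+6) + 4·(15+4) = 2·8 + 4·19 = 16 + 76 = 92°C.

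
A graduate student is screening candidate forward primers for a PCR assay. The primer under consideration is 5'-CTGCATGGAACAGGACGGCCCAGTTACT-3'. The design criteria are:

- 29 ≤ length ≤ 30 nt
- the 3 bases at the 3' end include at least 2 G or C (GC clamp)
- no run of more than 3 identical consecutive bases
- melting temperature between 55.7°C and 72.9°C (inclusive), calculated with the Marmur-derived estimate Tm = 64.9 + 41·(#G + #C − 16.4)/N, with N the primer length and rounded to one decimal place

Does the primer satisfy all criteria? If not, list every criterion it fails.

Base counts: A=7, T=5, G=8, C=8 (length 28).
length: length 28, outside 29–30 ✗
GC clamp: 3' end ACT has 1 G/C, need ≥2 ✗
homopolymer run: longest run = 3 ✓
Tm: Tm = 64.9 + 41·(16 − 16.4)/28 = 64.3°C ✓

Fails: length, GC clamp.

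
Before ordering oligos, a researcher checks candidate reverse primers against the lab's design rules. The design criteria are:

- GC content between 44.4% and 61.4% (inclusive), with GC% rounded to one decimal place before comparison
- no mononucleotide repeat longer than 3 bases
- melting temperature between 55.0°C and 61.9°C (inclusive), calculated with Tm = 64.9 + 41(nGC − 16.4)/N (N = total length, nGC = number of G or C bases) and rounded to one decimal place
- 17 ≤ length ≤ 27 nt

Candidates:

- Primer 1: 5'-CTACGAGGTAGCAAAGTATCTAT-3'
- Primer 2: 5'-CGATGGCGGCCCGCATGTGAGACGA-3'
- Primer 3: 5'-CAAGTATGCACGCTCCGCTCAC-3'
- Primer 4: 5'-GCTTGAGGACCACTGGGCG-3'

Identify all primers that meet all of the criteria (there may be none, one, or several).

Primer 1 (23 nt, A=8 T=6 G=5 C=4): GC 9/23 = 39.1%, outside 44.4–61.4% ✗; longest run = 3 ✓; Tm = 64.9 + 41·(9 − 16.4)/23 = 51.7°C, outside 55.0–61.9°C ✗; length 23 ✓ — fails.
Primer 2 (25 nt, A=5 T=3 G=10 C=7): GC 17/25 = 68.0%, outside 44.4–61.4% ✗; longest run = 3 ✓; Tm = 64.9 + 41·(17 − 16.4)/25 = 65.9°C, outside 55.0–61.9°C ✗; length 25 ✓ — fails.
Primer 3 (22 nt, A=5 T=4 G=4 C=9): GC 13/22 = 59.1% ✓; longest run = 2 ✓; Tm = 64.9 + 41·(13 − 16.4)/22 = 58.6°C ✓; length 22 ✓ — passes.
Primer 4 (19 nt, A=3 T=3 G=8 C=5): GC 13/19 = 68.4%, outside 44.4–61.4% ✗; longest run = 3 ✓; Tm = 64.9 + 41·(13 − 16.4)/19 = 57.6°C ✓; length 19 ✓ — fails.

Primer 3 only.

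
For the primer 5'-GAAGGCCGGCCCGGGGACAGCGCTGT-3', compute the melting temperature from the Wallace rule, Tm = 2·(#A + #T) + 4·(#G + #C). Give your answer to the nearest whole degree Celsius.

92°C

Base counts: A=4, T=2, G=12, C=8 (length 26).
Tm = 2·(4+2) + 4·(12+8) = 2·6 + 4·20 = 12 + 80 = 92°C.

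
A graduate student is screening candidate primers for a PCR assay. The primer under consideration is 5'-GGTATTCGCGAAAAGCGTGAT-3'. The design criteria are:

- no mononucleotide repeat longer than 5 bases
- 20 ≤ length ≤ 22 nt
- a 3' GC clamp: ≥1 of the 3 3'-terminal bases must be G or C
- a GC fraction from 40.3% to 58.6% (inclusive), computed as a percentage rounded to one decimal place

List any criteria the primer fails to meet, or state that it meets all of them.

Base counts: A=6, T=5, G=7, C=3 (length 21).
homopolymer run: longest run = 4 ✓
length: length 21 ✓
GC clamp: 3' end GAT has 1 G/C ✓
GC content: GC 10/21 = 47.6% ✓

Meets all criteria.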